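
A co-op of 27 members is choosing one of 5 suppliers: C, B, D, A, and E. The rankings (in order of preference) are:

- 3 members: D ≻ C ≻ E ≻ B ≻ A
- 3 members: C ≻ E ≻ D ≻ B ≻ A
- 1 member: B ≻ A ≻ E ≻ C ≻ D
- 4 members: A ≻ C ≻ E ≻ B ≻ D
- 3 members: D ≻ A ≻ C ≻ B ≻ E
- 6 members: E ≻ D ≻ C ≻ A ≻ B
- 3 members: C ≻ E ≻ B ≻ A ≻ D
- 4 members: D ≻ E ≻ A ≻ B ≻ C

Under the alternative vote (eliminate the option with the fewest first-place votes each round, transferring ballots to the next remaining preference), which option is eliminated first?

Round 1: C 6, B 1, D 10, A 4, E 6. Eliminate B.

B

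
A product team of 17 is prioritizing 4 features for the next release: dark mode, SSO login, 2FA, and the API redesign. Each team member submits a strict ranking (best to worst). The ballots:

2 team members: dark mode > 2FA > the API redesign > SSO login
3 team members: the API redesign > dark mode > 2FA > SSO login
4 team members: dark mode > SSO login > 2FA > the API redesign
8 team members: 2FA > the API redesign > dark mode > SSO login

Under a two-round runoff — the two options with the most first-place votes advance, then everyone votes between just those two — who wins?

dark mode

Round 1 first-place votes: dark mode 6, SSO login 0, 2FA 8, the API redesign 3.
2FA and dark mode advance.
Runoff: 2FA is preferred to dark mode by 8 voters; dark mode by 9.
dark mode wins the runoff.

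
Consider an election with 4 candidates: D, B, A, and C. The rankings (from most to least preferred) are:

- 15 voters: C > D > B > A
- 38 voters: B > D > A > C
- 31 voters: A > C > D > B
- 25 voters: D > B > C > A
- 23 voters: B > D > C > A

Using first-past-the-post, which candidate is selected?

First-place votes: D 25, B 61, A 31, C 15.
B has the most first-place votes.

B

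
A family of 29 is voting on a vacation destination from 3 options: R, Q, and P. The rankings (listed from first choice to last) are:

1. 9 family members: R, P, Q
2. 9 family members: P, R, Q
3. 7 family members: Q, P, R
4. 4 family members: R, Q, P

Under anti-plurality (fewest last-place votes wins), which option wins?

Last-place votes: R 7, Q 18, P 4.
P is ranked last by the fewest voters, so P wins.

P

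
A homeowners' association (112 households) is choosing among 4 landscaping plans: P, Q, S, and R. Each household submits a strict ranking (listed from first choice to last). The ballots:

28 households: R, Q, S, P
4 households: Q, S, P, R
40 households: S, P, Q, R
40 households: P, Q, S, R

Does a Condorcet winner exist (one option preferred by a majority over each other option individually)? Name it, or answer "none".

Checking pairwise contests:
S beats P 72–40.
P beats Q 80–32.
Q beats S 72–40.
P beats R 84–28.
Every option loses at least one head-to-head, so there is no Condorcet winner.

none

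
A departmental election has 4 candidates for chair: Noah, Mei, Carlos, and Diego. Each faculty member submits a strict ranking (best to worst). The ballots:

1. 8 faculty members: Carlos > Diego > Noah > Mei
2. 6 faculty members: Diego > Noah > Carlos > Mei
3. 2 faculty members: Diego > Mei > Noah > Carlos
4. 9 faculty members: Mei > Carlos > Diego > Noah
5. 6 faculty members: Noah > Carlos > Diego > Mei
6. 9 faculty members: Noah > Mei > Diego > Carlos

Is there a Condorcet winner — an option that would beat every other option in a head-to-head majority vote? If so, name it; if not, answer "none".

Checking pairwise contests:
Diego beats Noah 25–15.
Noah beats Mei 29–11.
Noah beats Carlos 23–17.
Carlos beats Diego 23–17.
Every option loses at least one head-to-head, so there is no Condorcet winner.

none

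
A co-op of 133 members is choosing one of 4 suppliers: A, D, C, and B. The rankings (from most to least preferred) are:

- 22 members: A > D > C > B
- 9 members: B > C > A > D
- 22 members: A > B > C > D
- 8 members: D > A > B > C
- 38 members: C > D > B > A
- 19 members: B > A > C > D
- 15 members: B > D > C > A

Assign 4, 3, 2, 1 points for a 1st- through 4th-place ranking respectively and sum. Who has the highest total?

A: 22·4 + 9·2 + 22·4 + 8·3 + 38·1 + 19·3 + 15·1 = 328
D: 22·3 + 9·1 + 22·1 + 8·4 + 38·3 + 19·1 + 15·3 = 307
C: 22·2 + 9·3 + 22·2 + 8·1 + 38·4 + 19·2 + 15·2 = 343
B: 22·1 + 9·4 + 22·3 + 8·2 + 38·2 + 19·4 + 15·4 = 352
B has the highest Borda score (352).

B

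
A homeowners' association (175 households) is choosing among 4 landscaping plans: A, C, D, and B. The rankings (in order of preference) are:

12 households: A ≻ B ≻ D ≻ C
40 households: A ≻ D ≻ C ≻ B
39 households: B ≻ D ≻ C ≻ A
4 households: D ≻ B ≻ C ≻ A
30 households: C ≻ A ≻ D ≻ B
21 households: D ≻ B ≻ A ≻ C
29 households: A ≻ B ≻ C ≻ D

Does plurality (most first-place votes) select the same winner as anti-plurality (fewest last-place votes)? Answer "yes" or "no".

no

Plurality — first-place votes: A 81, C 30, D 25, B 39. Winner: A.
Anti-plurality — last-place votes: A 43, C 33, D 29, B 70. Winner: D.
The two methods disagree.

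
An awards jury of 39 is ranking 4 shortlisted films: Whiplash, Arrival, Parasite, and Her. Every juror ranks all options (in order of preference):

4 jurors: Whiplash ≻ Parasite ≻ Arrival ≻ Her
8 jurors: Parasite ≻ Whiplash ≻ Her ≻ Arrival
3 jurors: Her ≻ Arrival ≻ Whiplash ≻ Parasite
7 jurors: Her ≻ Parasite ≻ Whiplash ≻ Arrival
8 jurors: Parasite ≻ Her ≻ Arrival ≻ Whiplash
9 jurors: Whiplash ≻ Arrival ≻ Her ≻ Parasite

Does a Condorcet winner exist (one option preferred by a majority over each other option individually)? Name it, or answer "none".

Parasite

Parasite vs Whiplash: 23–16 for Parasite.
Parasite vs Arrival: 27–12 for Parasite.
Parasite vs Her: 20–19 for Parasite.
Parasite beats every other option head-to-head.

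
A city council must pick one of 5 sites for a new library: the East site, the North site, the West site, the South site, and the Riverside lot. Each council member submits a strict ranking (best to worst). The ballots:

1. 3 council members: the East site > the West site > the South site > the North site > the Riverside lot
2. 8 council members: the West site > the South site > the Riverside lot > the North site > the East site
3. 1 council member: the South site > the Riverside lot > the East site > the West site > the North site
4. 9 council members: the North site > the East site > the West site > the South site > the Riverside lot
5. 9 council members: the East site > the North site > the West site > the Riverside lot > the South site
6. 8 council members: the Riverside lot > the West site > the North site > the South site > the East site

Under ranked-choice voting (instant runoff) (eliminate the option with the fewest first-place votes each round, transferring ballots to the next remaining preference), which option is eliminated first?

Round 1: the East site 12, the North site 9, the West site 8, the South site 1, the Riverside lot 8. Eliminate the South site.

the South site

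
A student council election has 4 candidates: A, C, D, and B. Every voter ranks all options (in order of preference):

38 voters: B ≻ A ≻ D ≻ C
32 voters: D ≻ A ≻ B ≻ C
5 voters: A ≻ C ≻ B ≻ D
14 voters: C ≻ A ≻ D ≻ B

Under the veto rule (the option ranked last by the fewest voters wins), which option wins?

A

Last-place votes: A 0, C 70, D 5, B 14.
A is ranked last by the fewest voters, so A wins.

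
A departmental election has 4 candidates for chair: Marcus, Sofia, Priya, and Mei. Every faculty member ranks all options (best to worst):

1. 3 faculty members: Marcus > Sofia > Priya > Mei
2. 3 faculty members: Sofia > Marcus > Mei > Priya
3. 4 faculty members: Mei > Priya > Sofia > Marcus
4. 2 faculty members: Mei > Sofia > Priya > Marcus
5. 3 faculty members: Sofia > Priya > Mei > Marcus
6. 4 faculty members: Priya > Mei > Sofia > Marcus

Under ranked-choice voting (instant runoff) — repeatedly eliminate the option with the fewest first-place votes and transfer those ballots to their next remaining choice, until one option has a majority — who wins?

Round 1: Marcus 3, Sofia 6, Priya 4, Mei 6. Eliminate Marcus.
Round 2: Sofia 9, Priya 4, Mei 6. Eliminate Priya.
Round 3: Sofia 9, Mei 10. Mei has a majority.

Mei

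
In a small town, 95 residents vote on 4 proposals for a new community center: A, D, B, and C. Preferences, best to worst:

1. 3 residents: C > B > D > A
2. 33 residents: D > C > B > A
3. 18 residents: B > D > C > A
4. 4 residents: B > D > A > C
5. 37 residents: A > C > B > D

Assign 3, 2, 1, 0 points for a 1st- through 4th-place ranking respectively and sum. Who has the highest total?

C

A: 3·0 + 33·0 + 18·0 + 4·1 + 37·3 = 115
D: 3·1 + 33·3 + 18·2 + 4·2 + 37·0 = 146
B: 3·2 + 33·1 + 18·3 + 4·3 + 37·1 = 142
C: 3·3 + 33·2 + 18·1 + 4·0 + 37·2 = 167
C has the highest Borda score (167).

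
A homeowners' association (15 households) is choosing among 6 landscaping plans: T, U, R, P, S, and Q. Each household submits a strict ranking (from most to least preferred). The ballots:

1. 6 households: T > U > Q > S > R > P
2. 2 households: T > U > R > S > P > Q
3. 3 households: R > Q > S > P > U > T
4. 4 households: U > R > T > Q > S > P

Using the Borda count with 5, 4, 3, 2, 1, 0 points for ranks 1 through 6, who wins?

T: 6·5 + 2·5 + 3·0 + 4·3 = 52
U: 6·4 + 2·4 + 3·1 + 4·5 = 55
R: 6·1 + 2·3 + 3·5 + 4·4 = 43
P: 6·0 + 2·1 + 3·2 + 4·0 = 8
S: 6·2 + 2·2 + 3·3 + 4·1 = 29
Q: 6·3 + 2·0 + 3·4 + 4·2 = 38
U has the highest Borda score (55).

U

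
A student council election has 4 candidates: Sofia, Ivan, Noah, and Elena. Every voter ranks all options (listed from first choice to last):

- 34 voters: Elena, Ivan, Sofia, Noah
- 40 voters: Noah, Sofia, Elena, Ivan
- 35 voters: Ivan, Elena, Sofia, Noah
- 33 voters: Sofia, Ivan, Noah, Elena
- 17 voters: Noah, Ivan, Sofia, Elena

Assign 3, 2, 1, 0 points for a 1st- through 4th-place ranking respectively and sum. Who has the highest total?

Ivan

Sofia: 34·1 + 40·2 + 35·1 + 33·3 + 17·1 = 265
Ivan: 34·2 + 40·0 + 35·3 + 33·2 + 17·2 = 273
Noah: 34·0 + 40·3 + 35·0 + 33·1 + 17·3 = 204
Elena: 34·3 + 40·1 + 35·2 + 33·0 + 17·0 = 212
Ivan has the highest Borda score (273).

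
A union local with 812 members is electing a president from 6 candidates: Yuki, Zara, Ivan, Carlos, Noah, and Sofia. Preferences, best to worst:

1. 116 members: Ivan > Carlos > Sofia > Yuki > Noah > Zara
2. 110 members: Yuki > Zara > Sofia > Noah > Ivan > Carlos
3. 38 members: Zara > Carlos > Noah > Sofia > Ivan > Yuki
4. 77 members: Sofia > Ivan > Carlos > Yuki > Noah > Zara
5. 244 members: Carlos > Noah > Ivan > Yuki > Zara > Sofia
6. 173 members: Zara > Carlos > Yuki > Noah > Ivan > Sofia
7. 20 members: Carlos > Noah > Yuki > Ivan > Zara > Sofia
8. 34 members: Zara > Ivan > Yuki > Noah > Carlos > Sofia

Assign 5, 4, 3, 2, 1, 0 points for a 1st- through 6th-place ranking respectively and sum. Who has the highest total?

Yuki: 116·2 + 110·5 + 38·0 + 77·2 + 244·2 + 173·3 + 20·3 + 34·3 = 2105
Zara: 116·0 + 110·4 + 38·5 + 77·0 + 244·1 + 173·5 + 20·1 + 34·5 = 1929
Ivan: 116·5 + 110·1 + 38·1 + 77·4 + 244·3 + 173·1 + 20·2 + 34·4 = 2117
Carlos: 116·4 + 110·0 + 38·4 + 77·3 + 244·5 + 173·4 + 20·5 + 34·1 = 2893
Noah: 116·1 + 110·2 + 38·3 + 77·1 + 244·4 + 173·2 + 20·4 + 34·2 = 1997
Sofia: 116·3 + 110·3 + 38·2 + 77·5 + 244·0 + 173·0 + 20·0 + 34·0 = 1139
Carlos has the highest Borda score (2893).

Carlos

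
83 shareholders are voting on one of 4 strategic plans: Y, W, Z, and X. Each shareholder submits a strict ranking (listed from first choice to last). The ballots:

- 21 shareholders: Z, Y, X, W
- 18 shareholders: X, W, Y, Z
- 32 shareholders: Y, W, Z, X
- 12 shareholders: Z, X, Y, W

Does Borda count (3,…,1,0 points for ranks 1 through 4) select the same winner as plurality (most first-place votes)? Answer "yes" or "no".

no

Borda — scores: Y 168, W 100, Z 131, X 99. Winner: Y.
Plurality — first-place votes: Y 32, W 0, Z 33, X 18. Winner: Z.
The two methods disagree.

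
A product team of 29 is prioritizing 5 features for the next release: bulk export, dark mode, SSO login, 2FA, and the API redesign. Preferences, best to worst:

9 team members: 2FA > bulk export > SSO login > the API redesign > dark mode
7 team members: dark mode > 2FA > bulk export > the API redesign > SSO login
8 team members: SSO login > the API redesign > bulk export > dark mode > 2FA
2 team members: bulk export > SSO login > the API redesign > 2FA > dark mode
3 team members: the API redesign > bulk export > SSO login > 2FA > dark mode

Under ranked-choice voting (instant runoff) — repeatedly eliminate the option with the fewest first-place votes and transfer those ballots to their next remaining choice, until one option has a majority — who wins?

2FA

Round 1: bulk export 2, dark mode 7, SSO login 8, 2FA 9, the API redesign 3. Eliminate bulk export.
Round 2: dark mode 7, SSO login 10, 2FA 9, the API redesign 3. Eliminate the API redesign.
Round 3: dark mode 7, SSO login 13, 2FA 9. Eliminate dark mode.
Round 4: SSO login 13, 2FA 16. 2FA has a majority.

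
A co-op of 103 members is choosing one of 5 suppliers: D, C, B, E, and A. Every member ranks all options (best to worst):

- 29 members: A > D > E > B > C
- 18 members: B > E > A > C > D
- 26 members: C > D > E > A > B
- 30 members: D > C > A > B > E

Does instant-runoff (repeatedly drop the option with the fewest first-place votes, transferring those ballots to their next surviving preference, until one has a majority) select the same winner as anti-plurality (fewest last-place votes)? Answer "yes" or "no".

Instant-runoff — R1 D 30, C 26, B 18, E 0, A 29 (E out); R2 D 30, C 26, B 18, A 29 (B out); R3 D 30, C 26, A 47 (C out); R4 D 56, A 47 (D winner). Winner: D.
Anti-plurality — last-place votes: D 18, C 29, B 26, E 30, A 0. Winner: A.
The two methods disagree.

no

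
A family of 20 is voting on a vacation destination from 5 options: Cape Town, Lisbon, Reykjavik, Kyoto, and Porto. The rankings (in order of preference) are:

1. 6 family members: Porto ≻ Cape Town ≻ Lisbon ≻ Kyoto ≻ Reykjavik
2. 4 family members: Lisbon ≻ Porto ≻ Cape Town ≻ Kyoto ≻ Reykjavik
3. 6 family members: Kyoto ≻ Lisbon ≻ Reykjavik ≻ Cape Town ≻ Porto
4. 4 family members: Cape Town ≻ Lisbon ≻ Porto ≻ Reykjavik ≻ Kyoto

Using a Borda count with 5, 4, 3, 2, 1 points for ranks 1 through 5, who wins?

Lisbon

Cape Town: 6·4 + 4·3 + 6·2 + 4·5 = 68
Lisbon: 6·3 + 4·5 + 6·4 + 4·4 = 78
Reykjavik: 6·1 + 4·1 + 6·3 + 4·2 = 36
Kyoto: 6·2 + 4·2 + 6·5 + 4·1 = 54
Porto: 6·5 + 4·4 + 6·1 + 4·3 = 64
Lisbon has the highest Borda score (78).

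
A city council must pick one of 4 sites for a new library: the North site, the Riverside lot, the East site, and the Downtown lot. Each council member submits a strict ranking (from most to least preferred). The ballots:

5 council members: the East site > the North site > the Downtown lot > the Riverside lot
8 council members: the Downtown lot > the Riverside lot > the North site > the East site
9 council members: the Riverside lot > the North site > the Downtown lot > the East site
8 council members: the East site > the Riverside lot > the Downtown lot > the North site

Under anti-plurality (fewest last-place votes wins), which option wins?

the Downtown lot

Last-place votes: the North site 8, the Riverside lot 5, the East site 17, the Downtown lot 0.
the Downtown lot is ranked last by the fewest voters, so the Downtown lot wins.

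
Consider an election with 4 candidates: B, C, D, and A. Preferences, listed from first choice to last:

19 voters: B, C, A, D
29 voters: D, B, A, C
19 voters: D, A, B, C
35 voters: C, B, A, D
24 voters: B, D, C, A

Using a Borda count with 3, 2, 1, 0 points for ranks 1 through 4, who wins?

B

B: 19·3 + 29·2 + 19·1 + 35·2 + 24·3 = 276
C: 19·2 + 29·0 + 19·0 + 35·3 + 24·1 = 167
D: 19·0 + 29·3 + 19·3 + 35·0 + 24·2 = 192
A: 19·1 + 29·1 + 19·2 + 35·1 + 24·0 = 121
B has the highest Borda score (276).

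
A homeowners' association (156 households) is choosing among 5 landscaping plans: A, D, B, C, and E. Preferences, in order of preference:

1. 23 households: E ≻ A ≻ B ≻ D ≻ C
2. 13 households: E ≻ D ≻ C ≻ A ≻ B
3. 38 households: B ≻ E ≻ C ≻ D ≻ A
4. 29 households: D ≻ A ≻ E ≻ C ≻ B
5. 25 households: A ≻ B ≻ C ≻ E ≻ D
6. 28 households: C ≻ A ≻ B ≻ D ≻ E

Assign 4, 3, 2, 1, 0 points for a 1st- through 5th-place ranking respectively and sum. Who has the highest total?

A

A: 23·3 + 13·1 + 38·0 + 29·3 + 25·4 + 28·3 = 353
D: 23·1 + 13·3 + 38·1 + 29·4 + 25·0 + 28·1 = 244
B: 23·2 + 13·0 + 38·4 + 29·0 + 25·3 + 28·2 = 329
C: 23·0 + 13·2 + 38·2 + 29·1 + 25·2 + 28·4 = 293
E: 23·4 + 13·4 + 38·3 + 29·2 + 25·1 + 28·0 = 341
A has the highest Borda score (353).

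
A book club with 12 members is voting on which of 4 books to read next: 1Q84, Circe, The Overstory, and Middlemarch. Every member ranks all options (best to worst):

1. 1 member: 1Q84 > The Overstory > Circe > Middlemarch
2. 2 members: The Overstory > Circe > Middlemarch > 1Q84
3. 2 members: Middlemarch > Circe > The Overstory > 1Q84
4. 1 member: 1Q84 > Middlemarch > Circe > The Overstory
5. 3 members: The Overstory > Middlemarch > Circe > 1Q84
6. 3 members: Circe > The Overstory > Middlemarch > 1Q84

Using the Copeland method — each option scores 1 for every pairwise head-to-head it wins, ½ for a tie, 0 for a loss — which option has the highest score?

The Overstory

1Q84: loses to Circe, The Overstory, and Middlemarch → score 0.
Circe: beats 1Q84; ties The Overstory and Middlemarch → score 2.
The Overstory: beats 1Q84 and Middlemarch; ties Circe → score 2.5.
Middlemarch: beats 1Q84; ties Circe; loses to The Overstory → score 1.5.
The Overstory has the best pairwise record.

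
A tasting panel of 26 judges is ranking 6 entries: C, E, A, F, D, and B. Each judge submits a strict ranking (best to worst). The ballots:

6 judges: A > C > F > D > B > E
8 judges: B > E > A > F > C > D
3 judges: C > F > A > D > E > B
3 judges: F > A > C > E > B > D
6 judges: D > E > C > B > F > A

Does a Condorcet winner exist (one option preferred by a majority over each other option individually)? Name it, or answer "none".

Checking pairwise contests:
E beats C 14–12.
D beats E 15–11.
E beats A 14–12.
C beats F 15–11.
C beats D 20–6.
C beats B 18–8.
Every option loses at least one head-to-head, so there is no Condorcet winner.

none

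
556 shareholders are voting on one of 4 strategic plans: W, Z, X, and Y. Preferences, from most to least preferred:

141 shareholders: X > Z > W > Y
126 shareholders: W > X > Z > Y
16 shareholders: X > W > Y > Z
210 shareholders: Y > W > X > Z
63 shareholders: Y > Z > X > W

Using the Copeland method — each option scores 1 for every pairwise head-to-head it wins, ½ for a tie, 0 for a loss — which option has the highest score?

W: beats Z, X, and Y → score 3.
Z: loses to W, X, and Y → score 0.
X: beats Z and Y; loses to W → score 2.
Y: beats Z; loses to W and X → score 1.
W has the best pairwise record.

W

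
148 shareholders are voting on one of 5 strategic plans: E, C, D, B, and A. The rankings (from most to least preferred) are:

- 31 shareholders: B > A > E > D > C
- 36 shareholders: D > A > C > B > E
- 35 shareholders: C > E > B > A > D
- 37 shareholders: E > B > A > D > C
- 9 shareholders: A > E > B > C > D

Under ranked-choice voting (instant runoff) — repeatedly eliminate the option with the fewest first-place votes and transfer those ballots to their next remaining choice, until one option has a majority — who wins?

E

Round 1: E 37, C 35, D 36, B 31, A 9. Eliminate A.
Round 2: E 46, C 35, D 36, B 31. Eliminate B.
Round 3: E 77, C 35, D 36. E has a majority.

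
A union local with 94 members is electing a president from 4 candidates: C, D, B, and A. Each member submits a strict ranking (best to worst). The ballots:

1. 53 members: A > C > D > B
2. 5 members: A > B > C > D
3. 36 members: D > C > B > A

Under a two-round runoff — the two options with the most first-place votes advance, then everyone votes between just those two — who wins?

Round 1 first-place votes: C 0, D 36, B 0, A 58.
A and D advance.
Runoff: A is preferred to D by 58 voters; D by 36.
A wins the runoff.

A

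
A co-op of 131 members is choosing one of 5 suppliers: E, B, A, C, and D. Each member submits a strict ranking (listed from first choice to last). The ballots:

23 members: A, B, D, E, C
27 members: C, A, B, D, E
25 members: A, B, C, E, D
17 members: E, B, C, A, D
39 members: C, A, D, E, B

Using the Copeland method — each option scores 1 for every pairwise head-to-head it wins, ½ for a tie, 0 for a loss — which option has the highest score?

C

E: loses to B, A, C, and D → score 0.
B: beats E and D; loses to A and C → score 2.
A: beats E, B, and D; loses to C → score 3.
C: beats E, B, A, and D → score 4.
D: beats E; loses to B, A, and C → score 1.
C has the best pairwise record.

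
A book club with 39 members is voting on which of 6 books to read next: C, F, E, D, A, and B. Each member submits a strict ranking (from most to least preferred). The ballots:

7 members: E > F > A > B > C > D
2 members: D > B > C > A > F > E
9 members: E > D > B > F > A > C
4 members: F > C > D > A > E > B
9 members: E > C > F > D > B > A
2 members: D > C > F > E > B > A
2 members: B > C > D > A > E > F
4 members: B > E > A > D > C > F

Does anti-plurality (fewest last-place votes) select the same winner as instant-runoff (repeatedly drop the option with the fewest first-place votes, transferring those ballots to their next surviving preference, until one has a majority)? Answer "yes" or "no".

yes

Anti-plurality — last-place votes: C 9, F 6, E 2, D 7, A 11, B 4. Winner: E.
Instant-runoff — R1 C 0, F 4, E 25, D 4, A 0, B 6 (E winner). Winner: E.
The two methods agree.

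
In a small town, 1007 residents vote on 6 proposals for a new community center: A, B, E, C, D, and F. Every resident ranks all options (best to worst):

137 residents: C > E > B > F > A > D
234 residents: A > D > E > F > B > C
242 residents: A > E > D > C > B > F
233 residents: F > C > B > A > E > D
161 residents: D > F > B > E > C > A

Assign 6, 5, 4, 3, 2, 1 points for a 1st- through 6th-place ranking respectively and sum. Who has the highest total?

A: 137·2 + 234·6 + 242·6 + 233·3 + 161·1 = 3990
B: 137·4 + 234·2 + 242·2 + 233·4 + 161·4 = 3076
E: 137·5 + 234·4 + 242·5 + 233·2 + 161·3 = 3780
C: 137·6 + 234·1 + 242·3 + 233·5 + 161·2 = 3269
D: 137·1 + 234·5 + 242·4 + 233·1 + 161·6 = 3474
F: 137·3 + 234·3 + 242·1 + 233·6 + 161·5 = 3558
A has the highest Borda score (3990).

A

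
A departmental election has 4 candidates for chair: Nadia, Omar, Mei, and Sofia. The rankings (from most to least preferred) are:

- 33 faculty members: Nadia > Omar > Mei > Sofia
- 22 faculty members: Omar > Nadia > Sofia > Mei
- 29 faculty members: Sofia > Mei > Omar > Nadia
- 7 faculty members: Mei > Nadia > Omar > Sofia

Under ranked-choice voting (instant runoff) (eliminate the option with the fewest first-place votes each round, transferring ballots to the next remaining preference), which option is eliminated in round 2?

Round 1: Nadia 33, Omar 22, Mei 7, Sofia 29. Eliminate Mei.
Round 2: Nadia 40, Omar 22, Sofia 29. Eliminate Omar.

Omar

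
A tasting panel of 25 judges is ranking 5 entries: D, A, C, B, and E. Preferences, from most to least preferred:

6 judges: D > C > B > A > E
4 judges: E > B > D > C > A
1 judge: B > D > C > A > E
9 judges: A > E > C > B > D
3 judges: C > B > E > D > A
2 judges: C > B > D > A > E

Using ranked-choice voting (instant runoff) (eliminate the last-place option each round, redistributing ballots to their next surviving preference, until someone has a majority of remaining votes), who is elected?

D

Round 1: D 6, A 9, C 5, B 1, E 4. Eliminate B.
Round 2: D 7, A 9, C 5, E 4. Eliminate E.
Round 3: D 11, A 9, C 5. Eliminate C.
Round 4: D 16, A 9. D has a majority.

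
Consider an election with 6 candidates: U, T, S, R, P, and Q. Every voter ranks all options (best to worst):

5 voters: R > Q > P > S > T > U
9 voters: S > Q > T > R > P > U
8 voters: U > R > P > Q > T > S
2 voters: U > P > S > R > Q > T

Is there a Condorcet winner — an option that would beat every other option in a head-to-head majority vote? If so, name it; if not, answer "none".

R vs U: 14–10 for R.
R vs T: 15–9 for R.
R vs S: 13–11 for R.
R vs P: 22–2 for R.
R vs Q: 15–9 for R.
R beats every other option head-to-head.

R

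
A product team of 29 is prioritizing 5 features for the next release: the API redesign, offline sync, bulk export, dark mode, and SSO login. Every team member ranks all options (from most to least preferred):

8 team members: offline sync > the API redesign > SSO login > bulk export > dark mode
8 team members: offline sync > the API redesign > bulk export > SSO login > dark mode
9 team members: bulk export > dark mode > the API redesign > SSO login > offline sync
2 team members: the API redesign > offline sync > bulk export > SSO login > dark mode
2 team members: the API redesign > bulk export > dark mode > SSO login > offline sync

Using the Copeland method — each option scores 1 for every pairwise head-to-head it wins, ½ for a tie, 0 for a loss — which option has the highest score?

the API redesign: beats bulk export, dark mode, and SSO login; loses to offline sync → score 3.
offline sync: beats the API redesign, bulk export, dark mode, and SSO login → score 4.
bulk export: beats dark mode and SSO login; loses to the API redesign and offline sync → score 2.
dark mode: loses to the API redesign, offline sync, bulk export, and SSO login → score 0.
SSO login: beats dark mode; loses to the API redesign, offline sync, and bulk export → score 1.
offline sync has the best pairwise record.

offline sync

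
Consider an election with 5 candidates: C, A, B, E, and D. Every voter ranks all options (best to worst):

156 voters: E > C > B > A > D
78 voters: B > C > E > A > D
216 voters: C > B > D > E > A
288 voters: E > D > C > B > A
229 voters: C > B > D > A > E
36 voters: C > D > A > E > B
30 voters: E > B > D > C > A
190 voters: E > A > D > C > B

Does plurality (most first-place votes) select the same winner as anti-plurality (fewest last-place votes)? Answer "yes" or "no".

Plurality — first-place votes: C 481, A 0, B 78, E 664, D 0. Winner: E.
Anti-plurality — last-place votes: C 0, A 534, B 226, E 229, D 234. Winner: C.
The two methods disagree.

no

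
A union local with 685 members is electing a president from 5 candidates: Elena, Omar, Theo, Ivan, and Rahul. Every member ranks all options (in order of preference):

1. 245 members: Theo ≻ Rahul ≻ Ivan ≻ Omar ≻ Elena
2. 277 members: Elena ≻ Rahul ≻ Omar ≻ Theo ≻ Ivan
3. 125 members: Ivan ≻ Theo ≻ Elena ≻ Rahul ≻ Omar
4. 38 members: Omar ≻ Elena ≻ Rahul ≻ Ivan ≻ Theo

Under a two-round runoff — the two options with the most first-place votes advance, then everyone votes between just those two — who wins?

Round 1 first-place votes: Elena 277, Omar 38, Theo 245, Ivan 125, Rahul 0.
Elena and Theo advance.
Runoff: Elena is preferred to Theo by 315 voters; Theo by 370.
Theo wins the runoff.

Theo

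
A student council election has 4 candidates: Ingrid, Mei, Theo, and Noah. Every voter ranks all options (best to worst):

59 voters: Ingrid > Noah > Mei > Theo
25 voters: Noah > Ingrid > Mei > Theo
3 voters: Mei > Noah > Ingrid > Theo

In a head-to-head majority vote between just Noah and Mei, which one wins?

Noah

Voters preferring Noah to Mei: 84; preferring Mei to Noah: 3.
Noah wins the head-to-head.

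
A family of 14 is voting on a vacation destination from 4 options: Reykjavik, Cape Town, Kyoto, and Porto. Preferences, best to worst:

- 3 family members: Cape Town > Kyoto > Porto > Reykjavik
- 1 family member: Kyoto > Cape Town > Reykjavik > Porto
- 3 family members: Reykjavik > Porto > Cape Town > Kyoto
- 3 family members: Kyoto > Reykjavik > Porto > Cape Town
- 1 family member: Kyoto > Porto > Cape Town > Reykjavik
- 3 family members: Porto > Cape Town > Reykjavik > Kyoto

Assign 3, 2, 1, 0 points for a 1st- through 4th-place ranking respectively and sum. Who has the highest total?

Porto

Reykjavik: 3·0 + 1·1 + 3·3 + 3·2 + 1·0 + 3·1 = 19
Cape Town: 3·3 + 1·2 + 3·1 + 3·0 + 1·1 + 3·2 = 21
Kyoto: 3·2 + 1·3 + 3·0 + 3·3 + 1·3 + 3·0 = 21
Porto: 3·1 + 1·0 + 3·2 + 3·1 + 1·2 + 3·3 = 23
Porto has the highest Borda score (23).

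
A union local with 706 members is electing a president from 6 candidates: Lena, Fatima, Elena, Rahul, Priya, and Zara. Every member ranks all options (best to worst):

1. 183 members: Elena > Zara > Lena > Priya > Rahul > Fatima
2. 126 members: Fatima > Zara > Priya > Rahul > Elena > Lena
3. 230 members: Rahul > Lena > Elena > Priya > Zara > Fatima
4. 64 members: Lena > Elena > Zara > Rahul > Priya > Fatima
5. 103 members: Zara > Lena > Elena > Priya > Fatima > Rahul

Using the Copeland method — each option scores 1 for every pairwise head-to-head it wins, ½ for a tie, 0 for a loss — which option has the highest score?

Lena: beats Fatima, Elena, and Priya; loses to Rahul and Zara → score 3.
Fatima: loses to Lena, Elena, Rahul, Priya, and Zara → score 0.
Elena: beats Fatima, Priya, and Zara; loses to Lena and Rahul → score 3.
Rahul: beats Lena, Fatima, and Elena; loses to Priya and Zara → score 3.
Priya: beats Fatima and Rahul; loses to Lena, Elena, and Zara → score 2.
Zara: beats Lena, Fatima, Rahul, and Priya; loses to Elena → score 4.
Zara has the best pairwise record.

Zara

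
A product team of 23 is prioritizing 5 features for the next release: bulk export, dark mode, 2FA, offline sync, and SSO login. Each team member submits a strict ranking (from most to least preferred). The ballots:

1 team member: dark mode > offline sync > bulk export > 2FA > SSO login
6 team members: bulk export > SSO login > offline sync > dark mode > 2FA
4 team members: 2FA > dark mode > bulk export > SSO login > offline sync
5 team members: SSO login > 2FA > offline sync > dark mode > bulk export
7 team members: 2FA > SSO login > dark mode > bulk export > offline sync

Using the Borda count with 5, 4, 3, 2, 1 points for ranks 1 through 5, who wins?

SSO login

bulk export: 1·3 + 6·5 + 4·3 + 5·1 + 7·2 = 64
dark mode: 1·5 + 6·2 + 4·4 + 5·2 + 7·3 = 64
2FA: 1·2 + 6·1 + 4·5 + 5·4 + 7·5 = 83
offline sync: 1·4 + 6·3 + 4·1 + 5·3 + 7·1 = 48
SSO login: 1·1 + 6·4 + 4·2 + 5·5 + 7·4 = 86
SSO login has the highest Borda score (86).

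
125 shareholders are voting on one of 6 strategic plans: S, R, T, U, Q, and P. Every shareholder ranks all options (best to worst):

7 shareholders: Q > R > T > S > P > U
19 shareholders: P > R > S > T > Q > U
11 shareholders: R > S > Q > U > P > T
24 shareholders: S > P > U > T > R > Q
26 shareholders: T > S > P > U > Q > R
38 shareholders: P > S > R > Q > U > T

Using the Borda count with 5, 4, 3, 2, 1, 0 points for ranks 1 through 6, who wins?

S

S: 7·2 + 19·3 + 11·4 + 24·5 + 26·4 + 38·4 = 491
R: 7·4 + 19·4 + 11·5 + 24·1 + 26·0 + 38·3 = 297
T: 7·3 + 19·2 + 11·0 + 24·2 + 26·5 + 38·0 = 237
U: 7·0 + 19·0 + 11·2 + 24·3 + 26·2 + 38·1 = 184
Q: 7·5 + 19·1 + 11·3 + 24·0 + 26·1 + 38·2 = 189
P: 7·1 + 19·5 + 11·1 + 24·4 + 26·3 + 38·5 = 477
S has the highest Borda score (491).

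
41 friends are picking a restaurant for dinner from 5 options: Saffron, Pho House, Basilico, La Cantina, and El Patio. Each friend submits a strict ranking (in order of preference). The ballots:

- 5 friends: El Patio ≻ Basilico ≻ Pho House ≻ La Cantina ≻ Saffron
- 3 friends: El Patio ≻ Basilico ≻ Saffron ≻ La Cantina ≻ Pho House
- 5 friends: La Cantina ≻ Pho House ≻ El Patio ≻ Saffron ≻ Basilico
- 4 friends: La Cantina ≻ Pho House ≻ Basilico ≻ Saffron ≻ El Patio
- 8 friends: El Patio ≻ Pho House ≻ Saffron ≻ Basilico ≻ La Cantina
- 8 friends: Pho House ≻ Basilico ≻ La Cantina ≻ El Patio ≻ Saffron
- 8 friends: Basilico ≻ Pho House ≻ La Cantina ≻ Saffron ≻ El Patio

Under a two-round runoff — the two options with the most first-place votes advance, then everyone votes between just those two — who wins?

La Cantina

Round 1 first-place votes: Saffron 0, Pho House 8, Basilico 8, La Cantina 9, El Patio 16.
El Patio and La Cantina advance.
Runoff: El Patio is preferred to La Cantina by 16 voters; La Cantina by 25.
La Cantina wins the runoff.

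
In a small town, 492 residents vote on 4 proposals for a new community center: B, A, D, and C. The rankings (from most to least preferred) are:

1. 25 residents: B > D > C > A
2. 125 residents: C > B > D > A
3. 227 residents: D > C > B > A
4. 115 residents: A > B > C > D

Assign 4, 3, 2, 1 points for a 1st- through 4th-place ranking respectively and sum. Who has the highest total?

C

B: 25·4 + 125·3 + 227·2 + 115·3 = 1274
A: 25·1 + 125·1 + 227·1 + 115·4 = 837
D: 25·3 + 125·2 + 227·4 + 115·1 = 1348
C: 25·2 + 125·4 + 227·3 + 115·2 = 1461
C has the highest Borda score (1461).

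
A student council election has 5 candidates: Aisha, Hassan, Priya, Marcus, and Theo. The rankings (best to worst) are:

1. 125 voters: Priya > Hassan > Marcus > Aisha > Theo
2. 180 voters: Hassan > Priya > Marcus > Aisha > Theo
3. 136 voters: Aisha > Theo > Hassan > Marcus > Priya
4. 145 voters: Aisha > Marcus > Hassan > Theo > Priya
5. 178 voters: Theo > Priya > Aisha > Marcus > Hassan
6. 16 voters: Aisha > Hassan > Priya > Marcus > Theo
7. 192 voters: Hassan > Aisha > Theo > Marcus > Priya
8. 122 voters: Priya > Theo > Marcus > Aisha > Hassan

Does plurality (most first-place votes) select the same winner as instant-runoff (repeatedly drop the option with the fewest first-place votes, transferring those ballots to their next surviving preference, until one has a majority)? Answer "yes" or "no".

yes

Plurality — first-place votes: Aisha 297, Hassan 372, Priya 247, Marcus 0, Theo 178. Winner: Hassan.
Instant-runoff — R1 Aisha 297, Hassan 372, Priya 247, Marcus 0, Theo 178 (Marcus out); R2 Aisha 297, Hassan 372, Priya 247, Theo 178 (Theo out); R3 Aisha 297, Hassan 372, Priya 425 (Aisha out); R4 Hassan 669, Priya 425 (Hassan winner). Winner: Hassan.
The two methods agree.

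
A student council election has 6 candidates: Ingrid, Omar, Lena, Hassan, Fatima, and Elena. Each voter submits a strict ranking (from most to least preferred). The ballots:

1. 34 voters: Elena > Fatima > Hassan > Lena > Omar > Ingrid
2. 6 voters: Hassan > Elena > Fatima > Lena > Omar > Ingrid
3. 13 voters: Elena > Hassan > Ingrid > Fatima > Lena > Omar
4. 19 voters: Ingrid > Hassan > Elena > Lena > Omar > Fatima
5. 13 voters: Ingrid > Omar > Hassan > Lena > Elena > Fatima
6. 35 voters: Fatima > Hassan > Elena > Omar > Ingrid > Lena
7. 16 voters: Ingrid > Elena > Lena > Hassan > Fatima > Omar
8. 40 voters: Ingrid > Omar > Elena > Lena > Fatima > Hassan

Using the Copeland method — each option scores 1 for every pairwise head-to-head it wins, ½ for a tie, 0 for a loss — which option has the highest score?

Ingrid: beats Omar, Lena, and Fatima; ties Hassan and Elena → score 4.
Omar: ties Lena; loses to Ingrid, Hassan, Fatima, and Elena → score 0.5.
Lena: ties Omar and Fatima; loses to Ingrid, Hassan, and Elena → score 1.
Hassan: beats Omar and Lena; ties Ingrid; loses to Fatima and Elena → score 2.5.
Fatima: beats Omar and Hassan; ties Lena; loses to Ingrid and Elena → score 2.5.
Elena: beats Omar, Lena, Hassan, and Fatima; ties Ingrid → score 4.5.
Elena has the best pairwise record.

Elena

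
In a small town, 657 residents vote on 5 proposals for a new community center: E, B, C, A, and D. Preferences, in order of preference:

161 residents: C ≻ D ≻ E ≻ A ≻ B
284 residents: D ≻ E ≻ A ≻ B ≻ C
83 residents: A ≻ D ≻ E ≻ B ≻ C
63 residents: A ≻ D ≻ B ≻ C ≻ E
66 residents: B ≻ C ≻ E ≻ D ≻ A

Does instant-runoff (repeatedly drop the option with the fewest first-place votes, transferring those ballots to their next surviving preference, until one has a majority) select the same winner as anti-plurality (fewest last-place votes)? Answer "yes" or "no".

yes

Instant-runoff — R1 E 0, B 66, C 161, A 146, D 284 (E out); R2 B 66, C 161, A 146, D 284 (B out); R3 C 227, A 146, D 284 (A out); R4 C 227, D 430 (D winner). Winner: D.
Anti-plurality — last-place votes: E 63, B 161, C 367, A 66, D 0. Winner: D.
The two methods agree.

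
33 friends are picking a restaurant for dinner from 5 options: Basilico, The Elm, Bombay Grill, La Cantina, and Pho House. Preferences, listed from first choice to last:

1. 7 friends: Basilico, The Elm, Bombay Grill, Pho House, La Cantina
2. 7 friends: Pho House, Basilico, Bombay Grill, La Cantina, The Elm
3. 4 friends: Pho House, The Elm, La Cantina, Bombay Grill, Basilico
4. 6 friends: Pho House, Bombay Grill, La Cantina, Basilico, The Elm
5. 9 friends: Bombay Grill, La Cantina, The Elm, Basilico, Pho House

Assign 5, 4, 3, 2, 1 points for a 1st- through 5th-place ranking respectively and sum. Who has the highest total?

Basilico: 7·5 + 7·4 + 4·1 + 6·2 + 9·2 = 97
The Elm: 7·4 + 7·1 + 4·4 + 6·1 + 9·3 = 84
Bombay Grill: 7·3 + 7·3 + 4·2 + 6·4 + 9·5 = 119
La Cantina: 7·1 + 7·2 + 4·3 + 6·3 + 9·4 = 87
Pho House: 7·2 + 7·5 + 4·5 + 6·5 + 9·1 = 108
Bombay Grill has the highest Borda score (119).

Bombay Grill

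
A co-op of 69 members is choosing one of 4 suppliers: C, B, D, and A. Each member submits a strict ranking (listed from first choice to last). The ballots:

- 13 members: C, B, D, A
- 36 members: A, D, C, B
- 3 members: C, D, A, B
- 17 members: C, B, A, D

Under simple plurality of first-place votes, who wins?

A

First-place votes: C 33, B 0, D 0, A 36.
A has the most first-place votes.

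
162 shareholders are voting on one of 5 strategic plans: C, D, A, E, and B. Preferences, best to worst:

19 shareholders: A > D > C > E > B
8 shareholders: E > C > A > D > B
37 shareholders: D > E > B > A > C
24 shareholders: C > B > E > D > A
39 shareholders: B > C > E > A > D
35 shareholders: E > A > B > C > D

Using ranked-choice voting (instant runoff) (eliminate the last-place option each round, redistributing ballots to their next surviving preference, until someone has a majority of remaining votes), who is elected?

Round 1: C 24, D 37, A 19, E 43, B 39. Eliminate A.
Round 2: C 24, D 56, E 43, B 39. Eliminate C.
Round 3: D 56, E 43, B 63. Eliminate E.
Round 4: D 64, B 98. B has a majority.

B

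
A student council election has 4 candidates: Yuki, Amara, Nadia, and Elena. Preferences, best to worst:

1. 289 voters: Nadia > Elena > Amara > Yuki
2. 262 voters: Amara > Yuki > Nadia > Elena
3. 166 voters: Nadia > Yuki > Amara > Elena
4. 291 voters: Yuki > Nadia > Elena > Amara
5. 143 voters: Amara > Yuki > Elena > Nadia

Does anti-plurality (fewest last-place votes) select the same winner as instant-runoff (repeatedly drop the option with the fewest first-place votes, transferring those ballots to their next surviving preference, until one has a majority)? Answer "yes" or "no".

Anti-plurality — last-place votes: Yuki 289, Amara 291, Nadia 143, Elena 428. Winner: Nadia.
Instant-runoff — R1 Yuki 291, Amara 405, Nadia 455, Elena 0 (Elena out); R2 Yuki 291, Amara 405, Nadia 455 (Yuki out); R3 Amara 405, Nadia 746 (Nadia winner). Winner: Nadia.
The two methods agree.

yes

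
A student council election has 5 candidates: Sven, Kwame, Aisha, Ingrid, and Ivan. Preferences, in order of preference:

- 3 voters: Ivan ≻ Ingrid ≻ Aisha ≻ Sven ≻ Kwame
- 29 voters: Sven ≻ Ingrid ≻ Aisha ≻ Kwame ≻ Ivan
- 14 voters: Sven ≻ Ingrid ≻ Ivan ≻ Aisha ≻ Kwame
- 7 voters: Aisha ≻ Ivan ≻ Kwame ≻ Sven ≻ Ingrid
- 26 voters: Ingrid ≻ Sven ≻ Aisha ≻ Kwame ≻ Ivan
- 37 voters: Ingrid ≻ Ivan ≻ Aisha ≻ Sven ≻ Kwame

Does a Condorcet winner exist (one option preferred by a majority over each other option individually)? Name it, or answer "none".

Ingrid

Ingrid vs Sven: 66–50 for Ingrid.
Ingrid vs Kwame: 109–7 for Ingrid.
Ingrid vs Aisha: 109–7 for Ingrid.
Ingrid vs Ivan: 106–10 for Ingrid.
Ingrid beats every other option head-to-head.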